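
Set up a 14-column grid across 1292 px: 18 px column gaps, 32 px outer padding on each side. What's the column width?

71 px

Inside the margins: 1292 − 64 = 1228 px.
1228 − 13·18 = 994; ÷14 gives c = 71 px.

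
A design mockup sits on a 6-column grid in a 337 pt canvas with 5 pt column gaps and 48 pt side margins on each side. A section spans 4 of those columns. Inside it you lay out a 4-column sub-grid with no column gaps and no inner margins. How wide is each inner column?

39.75 pt

Inside the margins: 337 − 96 = 241 pt.
6c + 5·5 = 241 → 6c = 216 → c = 36 pt.
Span of 4: 4·36 + 3·5 = 144 + 15 = 159 pt.
With no column gaps, each column is 159/4 = 39.75 pt.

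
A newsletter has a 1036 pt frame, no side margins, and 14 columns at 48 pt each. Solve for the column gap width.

14·48 + 13g = 1036 → 13g = 364 → g = 28 pt.

28 pt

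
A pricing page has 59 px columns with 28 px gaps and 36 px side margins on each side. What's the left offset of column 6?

Before column 6: the margin + 5 columns + 5 gaps.
Offset = 36 + 5·(59 + 28) = 36 + 435 = 471 px.

471 px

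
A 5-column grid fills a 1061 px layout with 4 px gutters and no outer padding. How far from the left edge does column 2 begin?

213 px

Subtracting 4 gutters of 4 leaves 1045 for 5 columns, so c = 209 px.
No margin, so column 2 starts at 1·(column + gutter) = 1·213 = 213 px.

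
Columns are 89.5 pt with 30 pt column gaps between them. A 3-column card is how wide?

3 columns plus 2 column gaps: 268.5 + 60 = 328.5 pt.

328.5 pt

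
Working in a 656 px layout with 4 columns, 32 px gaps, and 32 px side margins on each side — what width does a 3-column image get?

436 px

Take off 64 px of margins, leaving 592 px.
592 − 3·32 = 496; ÷4 gives c = 124 px.
3-column span = 3·124 + 2·32 = 436 px.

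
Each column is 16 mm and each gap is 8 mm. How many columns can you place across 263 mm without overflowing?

11 columns: 11·16 + 10·8 = 256 mm ≤ 263.
12 columns: 280 mm > 263. So 11.

11 columns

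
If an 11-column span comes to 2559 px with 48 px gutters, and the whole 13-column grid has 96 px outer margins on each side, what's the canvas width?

2559 − 10·48 = 2079; ÷11 gives c = 189 px.
Adding margins, columns and gutters: 192 + 2457 + 576 = 3225 px.

3225 px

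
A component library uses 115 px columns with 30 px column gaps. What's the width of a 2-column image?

2 columns plus 1 column gap: 230 + 30 = 260 px.

260 px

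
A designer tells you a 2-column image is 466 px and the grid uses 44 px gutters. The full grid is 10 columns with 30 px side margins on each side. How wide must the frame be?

466 − 1·44 = 422; ÷2 gives c = 211 px.
Frame = 2·30 + 10·211 + 9·44 = 60 + 2110 + 396 = 2566 px.

2566 px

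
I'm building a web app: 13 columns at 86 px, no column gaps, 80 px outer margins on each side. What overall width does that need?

1278 px

Summing: 160 + 1118 = 1278 px.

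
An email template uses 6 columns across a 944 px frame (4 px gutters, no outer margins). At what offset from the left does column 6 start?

790 px

Subtracting 5 gutters of 4 leaves 924 for 6 columns, so c = 154 px.
Each column+gutter stride is 158 px; with no margin, 5 of them is 790 px.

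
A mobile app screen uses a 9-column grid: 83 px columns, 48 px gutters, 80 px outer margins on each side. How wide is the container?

1291 px

Total width: 2·80 + 9·83 + 8·48 = 1291 px.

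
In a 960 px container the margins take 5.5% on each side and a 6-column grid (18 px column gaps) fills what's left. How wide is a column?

127.4 px

960 × (1 − 2·5.5%) = 960 × 89% = 854.4 px for the columns.
854.4 − 5·18 = 764.4; ÷6 gives c = 127.4 px.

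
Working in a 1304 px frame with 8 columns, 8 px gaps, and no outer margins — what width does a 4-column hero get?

Subtracting 7 gaps of 8 leaves 1248 for 8 columns, so c = 156 px.
4-column span = 4·156 + 3·8 = 648 px.

648 px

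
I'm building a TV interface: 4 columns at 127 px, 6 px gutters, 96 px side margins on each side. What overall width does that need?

Total width: 2·96 + 4·127 + 3·6 = 718 px.

718 px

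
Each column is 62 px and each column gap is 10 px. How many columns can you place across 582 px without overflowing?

8 columns

Each extra column adds 62 + 10 = 72 px.
(582 + 10) / 72 = 8.22, so 8 columns fit.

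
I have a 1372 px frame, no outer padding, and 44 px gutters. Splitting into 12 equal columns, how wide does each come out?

74 px

1372 − 11·44 = 888; ÷12 gives c = 74 px.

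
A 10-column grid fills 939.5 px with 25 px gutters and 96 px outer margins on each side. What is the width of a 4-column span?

284 px

Subtract both margins: 939.5 − 2·96 = 747.5 px.
10c + 9·25 = 747.5 → 10c = 522.5 → c = 52.25 px.
4-column span = 4·52.25 + 3·25 = 284 px.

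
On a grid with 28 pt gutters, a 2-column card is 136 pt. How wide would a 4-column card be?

2 columns + 1 gutter: 2c + 1·28 = 136.
2c = 136 − 28 = 108, so c = 54 pt.
4 columns plus 3 gutters: 216 + 84 = 300 pt.

300 pt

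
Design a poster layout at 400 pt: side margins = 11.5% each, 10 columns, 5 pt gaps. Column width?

Margins: 11.5% × 400 = 46 pt each, so content = 400 − 92 = 308 pt.
10 columns + 9 gaps: 10c + 9·5 = 308.
10c = 308 − 45 = 263, so c = 26.3 pt.

26.3 pt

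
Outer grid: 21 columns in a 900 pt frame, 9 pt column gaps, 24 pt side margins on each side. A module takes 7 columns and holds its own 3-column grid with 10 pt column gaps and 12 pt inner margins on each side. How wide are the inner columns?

Outer content = 900 − 2·24 = 852 pt.
Subtracting 20 column gaps of 9 leaves 672 for 21 columns, so c = 32 pt.
7 columns plus 6 column gaps: 224 + 54 = 278 pt.
Inner content = 278 − 2·12 = 254 pt.
254 − 2·10 = 234; ÷3 gives d = 78 pt.

78 pt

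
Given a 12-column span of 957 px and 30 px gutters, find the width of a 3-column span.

216.75 px

957 − 11·30 = 627; ÷12 gives c = 52.25 px.
Span of 3: 3·52.25 + 2·30 = 156.75 + 60 = 216.75 px.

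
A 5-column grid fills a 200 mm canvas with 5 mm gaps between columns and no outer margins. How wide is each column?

Subtracting 4 gaps of 5 leaves 180 for 5 columns, so c = 36 mm.

36 mm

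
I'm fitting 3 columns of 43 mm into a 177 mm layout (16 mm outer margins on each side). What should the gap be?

Take off 32 mm of margins, leaving 145 mm.
Columns use 129 mm, leaving 16 mm across 2 gaps = 8 mm each.

8 mm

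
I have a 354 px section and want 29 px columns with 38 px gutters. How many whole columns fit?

Each extra column adds 29 + 38 = 67 px.
(354 + 38) / 67 = 5.85, so 5 columns fit.

5 columns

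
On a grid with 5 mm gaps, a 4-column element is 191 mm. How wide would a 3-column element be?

142 mm

Subtracting 3 gaps of 5 leaves 176 for 4 columns, so c = 44 mm.
3-column span = 3·44 + 2·5 = 142 mm.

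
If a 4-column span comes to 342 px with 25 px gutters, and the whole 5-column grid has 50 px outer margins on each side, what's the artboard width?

4c + 3·25 = 342 → 4c = 267 → c = 66.75 px.
Total width: 2·50 + 5·66.75 + 4·25 = 533.75 px.

533.75 px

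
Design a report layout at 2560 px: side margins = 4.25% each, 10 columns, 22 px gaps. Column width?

214.44 px

Each margin = 4.25% of 2560 = 108.8 px; content = 2560 − 2·108.8 = 2342.4 px.
10c + 9·22 = 2342.4 → 10c = 2144.4 → c = 214.44 px.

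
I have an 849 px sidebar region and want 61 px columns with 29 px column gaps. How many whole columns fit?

9 columns

9 columns: 9·61 + 8·29 = 781 px ≤ 849.
10 columns: 871 px > 849. So 9.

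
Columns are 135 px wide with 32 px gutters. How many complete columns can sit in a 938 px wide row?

5 columns

Each extra column adds 135 + 32 = 167 px.
(938 + 32) / 167 = 5.81, so 5 columns fit.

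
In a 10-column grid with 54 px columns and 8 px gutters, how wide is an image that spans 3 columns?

3-column span = 3·54 + 2·8 = 178 px.

178 px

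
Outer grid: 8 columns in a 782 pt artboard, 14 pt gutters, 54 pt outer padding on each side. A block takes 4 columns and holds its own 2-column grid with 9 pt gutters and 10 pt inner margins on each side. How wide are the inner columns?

Subtract both margins: 782 − 2·54 = 674 pt.
8 columns + 7 gutters: 8c + 7·14 = 674.
8c = 674 − 98 = 576, so c = 72 pt.
4-column span = 4·72 + 3·14 = 330 pt.
Inner content = 330 − 2·10 = 310 pt.
Subtracting 1 gutter of 9 leaves 301 for 2 columns, so d = 150.5 pt.

150.5 pt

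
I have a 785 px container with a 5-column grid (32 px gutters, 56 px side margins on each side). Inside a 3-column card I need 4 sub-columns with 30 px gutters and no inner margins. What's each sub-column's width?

75.25 px

Inside the margins: 785 − 112 = 673 px.
5c + 4·32 = 673 → 5c = 545 → c = 109 px.
3-column span = 3·109 + 2·32 = 391 px.
4d + 3·30 = 391 → 4d = 301 → d = 75.25 px.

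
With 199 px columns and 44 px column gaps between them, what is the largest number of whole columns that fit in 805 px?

k columns need k·199 + (k−1)·44 = k·243 − 44.
k·243 − 44 ≤ 805 → k ≤ 849 / 243 ≈ 3.49, so k = 3.

3 columns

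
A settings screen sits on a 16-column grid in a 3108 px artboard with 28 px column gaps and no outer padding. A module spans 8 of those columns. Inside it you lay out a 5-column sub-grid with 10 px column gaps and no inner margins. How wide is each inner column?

300 px

16c + 15·28 = 3108 → 16c = 2688 → c = 168 px.
Span of 8: 8·168 + 7·28 = 1344 + 196 = 1540 px.
1540 − 4·10 = 1500; ÷5 gives d = 300 px.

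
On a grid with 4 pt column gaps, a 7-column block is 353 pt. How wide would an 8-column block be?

404 pt

353 − 6·4 = 329; ÷7 gives c = 47 pt.
Span of 8: 8·47 + 7·4 = 376 + 28 = 404 pt.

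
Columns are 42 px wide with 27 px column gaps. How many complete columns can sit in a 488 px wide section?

k columns need k·42 + (k−1)·27 = k·69 − 27.
k·69 − 27 ≤ 488 → k ≤ 515 / 69 ≈ 7.46, so k = 7.

7 columns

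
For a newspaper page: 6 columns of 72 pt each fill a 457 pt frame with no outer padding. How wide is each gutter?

5 pt

6·72 + 5g = 457 → 5g = 25 → g = 5 pt.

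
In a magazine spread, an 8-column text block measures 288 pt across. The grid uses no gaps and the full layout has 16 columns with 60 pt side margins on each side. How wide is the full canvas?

696 pt

288 / 8 = 36 pt per column.
Summing: 120 + 576 = 696 pt.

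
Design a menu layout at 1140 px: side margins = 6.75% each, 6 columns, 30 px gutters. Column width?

139.35 px

Margins: 6.75% × 1140 = 76.95 px each, so content = 1140 − 153.9 = 986.1 px.
986.1 − 5·30 = 836.1; ÷6 gives c = 139.35 px.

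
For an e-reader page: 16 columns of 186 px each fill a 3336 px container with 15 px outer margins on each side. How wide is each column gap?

22 px

Subtract both margins: 3336 − 2·15 = 3306 px.
16 columns take 16·186 = 2976 px; remaining 330 splits into 15 column gaps.
g = 330 / 15 = 22 px.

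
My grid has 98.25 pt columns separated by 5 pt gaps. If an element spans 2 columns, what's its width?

2 columns plus 1 gap: 196.5 + 5 = 201.5 pt.

201.5 pt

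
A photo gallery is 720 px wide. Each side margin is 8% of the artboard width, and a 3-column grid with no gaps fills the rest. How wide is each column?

201.6 px

Each margin = 8% of 720 = 57.6 px; content = 720 − 2·57.6 = 604.8 px.
604.8 / 3 = 201.6 px per column.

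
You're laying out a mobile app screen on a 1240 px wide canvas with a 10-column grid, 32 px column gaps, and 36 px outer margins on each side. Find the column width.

88 px

Inside the margins: 1240 − 72 = 1168 px.
Subtracting 9 column gaps of 32 leaves 880 for 10 columns, so c = 88 px.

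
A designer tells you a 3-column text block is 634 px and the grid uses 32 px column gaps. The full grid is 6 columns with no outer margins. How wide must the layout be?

1300 px

3c + 2·32 = 634 → 3c = 570 → c = 190 px.
Summing: 1140 + 160 = 1300 px.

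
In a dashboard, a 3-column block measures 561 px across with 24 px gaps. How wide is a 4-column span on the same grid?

3c + 2·24 = 561 → 3c = 513 → c = 171 px.
4 columns plus 3 gaps: 684 + 72 = 756 px.

756 px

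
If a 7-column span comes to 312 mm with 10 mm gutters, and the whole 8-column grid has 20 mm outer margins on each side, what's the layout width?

398 mm

312 − 6·10 = 252; ÷7 gives c = 36 mm.
Adding margins, columns and gutters: 40 + 288 + 70 = 398 mm.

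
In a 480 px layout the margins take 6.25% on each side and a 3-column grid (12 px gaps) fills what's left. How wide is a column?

132 px

480 × (1 − 2·6.25%) = 480 × 87.5% = 420 px for the columns.
Subtracting 2 gaps of 12 leaves 396 for 3 columns, so c = 132 px.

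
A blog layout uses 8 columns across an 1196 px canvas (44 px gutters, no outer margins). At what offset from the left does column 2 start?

155 px

8 columns + 7 gutters: 8c + 7·44 = 1196.
8c = 1196 − 308 = 888, so c = 111 px.
Each column+gutter stride is 155 px; with no margin, 1 of them is 155 px.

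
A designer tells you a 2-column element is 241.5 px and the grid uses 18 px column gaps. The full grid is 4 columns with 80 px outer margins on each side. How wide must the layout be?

661 px

241.5 − 1·18 = 223.5; ÷2 gives c = 111.75 px.
Total width: 2·80 + 4·111.75 + 3·18 = 661 px.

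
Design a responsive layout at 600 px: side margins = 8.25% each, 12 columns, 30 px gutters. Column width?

Margins: 8.25% × 600 = 49.5 px each, so content = 600 − 99 = 501 px.
12 columns + 11 gutters: 12c + 11·30 = 501.
12c = 501 − 330 = 171, so c = 14.25 px.

14.25 px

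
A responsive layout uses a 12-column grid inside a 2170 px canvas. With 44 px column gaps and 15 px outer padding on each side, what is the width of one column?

138 px

Inside the margins: 2170 − 30 = 2140 px.
12c + 11·44 = 2140 → 12c = 1656 → c = 138 px.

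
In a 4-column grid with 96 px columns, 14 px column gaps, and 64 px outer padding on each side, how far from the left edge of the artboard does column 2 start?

174 px

Each column+gutter stride is 110 px; 1 of them past the 64 px margin is 64 + 110 = 174 px.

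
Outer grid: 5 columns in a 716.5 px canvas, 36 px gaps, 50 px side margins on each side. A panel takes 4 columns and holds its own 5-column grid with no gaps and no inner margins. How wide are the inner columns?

97.2 px

Inside the margins: 716.5 − 100 = 616.5 px.
5c + 4·36 = 616.5 → 5c = 472.5 → c = 94.5 px.
Span of 4: 4·94.5 + 3·36 = 378 + 108 = 486 px.
With no gaps, each column is 486/5 = 97.2 px.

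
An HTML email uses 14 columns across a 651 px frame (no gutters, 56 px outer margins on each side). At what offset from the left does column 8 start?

325.5 px

Subtract both margins: 651 − 2·56 = 539 px.
With no gutters, each column is 539/14 = 38.5 px.
Column 8 starts at margin + 7·(column + gutter) = 56 + 7·38.5 = 325.5 px.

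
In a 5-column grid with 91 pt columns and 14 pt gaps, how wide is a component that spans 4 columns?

406 pt

4-column span = 4·91 + 3·14 = 406 pt.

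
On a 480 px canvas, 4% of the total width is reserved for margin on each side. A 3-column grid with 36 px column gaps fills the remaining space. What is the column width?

Margins: 4% × 480 = 19.2 px each, so content = 480 − 38.4 = 441.6 px.
3c + 2·36 = 441.6 → 3c = 369.6 → c = 123.2 px.

123.2 px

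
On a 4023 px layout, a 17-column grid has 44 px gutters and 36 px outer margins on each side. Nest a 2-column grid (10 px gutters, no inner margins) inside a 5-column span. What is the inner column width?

560.5 px

Take off 72 px of margins, leaving 3951 px.
Subtracting 16 gutters of 44 leaves 3247 for 17 columns, so c = 191 px.
Span of 5: 5·191 + 4·44 = 955 + 176 = 1131 px.
Subtracting 1 gutter of 10 leaves 1121 for 2 columns, so d = 560.5 px.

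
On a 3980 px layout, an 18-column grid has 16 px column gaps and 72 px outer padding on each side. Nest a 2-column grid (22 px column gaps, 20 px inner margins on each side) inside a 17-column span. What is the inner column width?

1780 px

Inside the margins: 3980 − 144 = 3836 px.
Subtracting 17 column gaps of 16 leaves 3564 for 18 columns, so c = 198 px.
17 columns plus 16 column gaps: 3366 + 256 = 3622 px.
Inner content = 3622 − 2·20 = 3582 px.
2d + 1·22 = 3582 → 2d = 3560 → d = 1780 px.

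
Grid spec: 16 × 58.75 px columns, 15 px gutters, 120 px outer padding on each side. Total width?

1405 px

Total width: 2·120 + 16·58.75 + 15·15 = 1405 px.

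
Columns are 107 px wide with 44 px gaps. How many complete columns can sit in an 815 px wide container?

5 columns

k columns need k·107 + (k−1)·44 = k·151 − 44.
k·151 − 44 ≤ 815 → k ≤ 859 / 151 ≈ 5.69, so k = 5.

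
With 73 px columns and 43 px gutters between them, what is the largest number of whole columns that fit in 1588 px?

Each extra column adds 73 + 43 = 116 px.
(1588 + 43) / 116 = 14.06, so 14 columns fit.

14 columns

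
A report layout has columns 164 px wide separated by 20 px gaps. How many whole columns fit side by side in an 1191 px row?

6 columns

k columns need k·164 + (k−1)·20 = k·184 − 20.
k·184 − 20 ≤ 1191 → k ≤ 1211 / 184 ≈ 6.58, so k = 6.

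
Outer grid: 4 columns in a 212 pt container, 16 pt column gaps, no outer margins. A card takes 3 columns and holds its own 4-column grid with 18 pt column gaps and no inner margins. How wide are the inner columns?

212 − 3·16 = 164; ÷4 gives c = 41 pt.
3-column span = 3·41 + 2·16 = 155 pt.
4d + 3·18 = 155 → 4d = 101 → d = 25.25 pt.

25.25 pt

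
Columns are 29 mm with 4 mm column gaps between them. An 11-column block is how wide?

Span of 11: 11·29 + 10·4 = 319 + 40 = 359 mm.

359 mm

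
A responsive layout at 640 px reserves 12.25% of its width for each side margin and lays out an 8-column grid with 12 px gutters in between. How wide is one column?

Each margin = 12.25% of 640 = 78.4 px; content = 640 − 2·78.4 = 483.2 px.
483.2 − 7·12 = 399.2; ÷8 gives c = 49.9 px.

49.9 px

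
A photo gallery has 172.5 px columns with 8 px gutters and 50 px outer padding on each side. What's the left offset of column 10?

1674.5 px

Each column+gutter stride is 180.5 px; 9 of them past the 50 px margin is 50 + 1624.5 = 1674.5 px.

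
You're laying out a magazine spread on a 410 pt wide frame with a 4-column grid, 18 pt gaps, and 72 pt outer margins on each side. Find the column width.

53 pt

Take off 144 pt of margins, leaving 266 pt.
4 columns + 3 gaps: 4c + 3·18 = 266.
4c = 266 − 54 = 212, so c = 53 pt.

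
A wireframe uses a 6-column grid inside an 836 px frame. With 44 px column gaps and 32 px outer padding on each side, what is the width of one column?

Inside the margins: 836 − 64 = 772 px.
6c + 5·44 = 772 → 6c = 552 → c = 92 px.

92 px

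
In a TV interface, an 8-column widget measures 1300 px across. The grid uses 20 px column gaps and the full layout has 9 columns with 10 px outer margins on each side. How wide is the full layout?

8 columns + 7 column gaps: 8c + 7·20 = 1300.
8c = 1300 − 140 = 1160, so c = 145 px.
Adding margins, columns and gutters: 20 + 1305 + 160 = 1485 px.

1485 px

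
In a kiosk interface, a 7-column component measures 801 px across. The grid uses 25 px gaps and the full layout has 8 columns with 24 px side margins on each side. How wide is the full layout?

801 − 6·25 = 651; ÷7 gives c = 93 px.
Total width: 2·24 + 8·93 + 7·25 = 967 px.

967 px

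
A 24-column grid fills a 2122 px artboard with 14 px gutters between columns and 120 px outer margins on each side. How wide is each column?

65 px

Subtract both margins: 2122 − 2·120 = 1882 px.
24 columns + 23 gutters: 24c + 23·14 = 1882.
24c = 1882 − 322 = 1560, so c = 65 px.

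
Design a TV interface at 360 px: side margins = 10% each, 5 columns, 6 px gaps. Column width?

Margins: 10% × 360 = 36 px each, so content = 360 − 72 = 288 px.
Subtracting 4 gaps of 6 leaves 264 for 5 columns, so c = 52.8 px.

52.8 px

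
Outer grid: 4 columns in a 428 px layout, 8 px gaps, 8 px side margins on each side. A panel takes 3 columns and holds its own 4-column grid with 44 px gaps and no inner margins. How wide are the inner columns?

43.75 px

Inside the margins: 428 − 16 = 412 px.
412 − 3·8 = 388; ÷4 gives c = 97 px.
3 columns plus 2 gaps: 291 + 16 = 307 px.
307 − 3·44 = 175; ÷4 gives d = 43.75 px.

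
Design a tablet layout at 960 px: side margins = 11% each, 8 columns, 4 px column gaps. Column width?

Margins: 11% × 960 = 105.6 px each, so content = 960 − 211.2 = 748.8 px.
8c + 7·4 = 748.8 → 8c = 720.8 → c = 90.1 px.

90.1 px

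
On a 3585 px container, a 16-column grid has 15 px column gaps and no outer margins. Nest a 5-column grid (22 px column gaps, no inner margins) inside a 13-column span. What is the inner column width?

16 columns + 15 column gaps: 16c + 15·15 = 3585.
16c = 3585 − 225 = 3360, so c = 210 px.
13-column span = 13·210 + 12·15 = 2910 px.
2910 − 4·22 = 2822; ÷5 gives d = 564.4 px.

564.4 px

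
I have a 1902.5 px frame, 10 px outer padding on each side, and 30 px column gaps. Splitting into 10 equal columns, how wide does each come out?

Take off 20 px of margins, leaving 1882.5 px.
1882.5 − 9·30 = 1612.5; ÷10 gives c = 161.25 px.

161.25 px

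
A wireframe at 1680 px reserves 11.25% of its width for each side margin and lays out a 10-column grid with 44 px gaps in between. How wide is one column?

90.6 px

Each margin = 11.25% of 1680 = 189 px; content = 1680 − 2·189 = 1302 px.
10c + 9·44 = 1302 → 10c = 906 → c = 90.6 px.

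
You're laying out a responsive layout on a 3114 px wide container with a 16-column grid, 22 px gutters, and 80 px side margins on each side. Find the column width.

164 px

Inside the margins: 3114 − 160 = 2954 px.
2954 − 15·22 = 2624; ÷16 gives c = 164 px.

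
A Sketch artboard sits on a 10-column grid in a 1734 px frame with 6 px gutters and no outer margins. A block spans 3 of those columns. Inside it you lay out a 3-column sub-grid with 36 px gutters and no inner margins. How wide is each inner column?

10 columns + 9 gutters: 10c + 9·6 = 1734.
10c = 1734 − 54 = 1680, so c = 168 px.
3 columns plus 2 gutters: 504 + 12 = 516 px.
3d + 2·36 = 516 → 3d = 444 → d = 148 px.

148 px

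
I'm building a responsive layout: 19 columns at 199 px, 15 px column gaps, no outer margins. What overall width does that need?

4051 px

Frame = 19·199 + 18·15 = 3781 + 270 = 4051 px.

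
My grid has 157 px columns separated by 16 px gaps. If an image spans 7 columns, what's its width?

1195 px

Span of 7: 7·157 + 6·16 = 1099 + 96 = 1195 px.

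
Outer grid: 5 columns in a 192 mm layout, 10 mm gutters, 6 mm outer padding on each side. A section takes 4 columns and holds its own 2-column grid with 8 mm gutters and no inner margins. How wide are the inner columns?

67 mm

Outer content = 192 − 2·6 = 180 mm.
5c + 4·10 = 180 → 5c = 140 → c = 28 mm.
4-column span = 4·28 + 3·10 = 142 mm.
2d + 1·8 = 142 → 2d = 134 → d = 67 mm.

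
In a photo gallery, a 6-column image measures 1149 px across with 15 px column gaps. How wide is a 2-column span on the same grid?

6 columns + 5 column gaps: 6c + 5·15 = 1149.
6c = 1149 − 75 = 1074, so c = 179 px.
2 columns plus 1 column gap: 358 + 15 = 373 px.

373 px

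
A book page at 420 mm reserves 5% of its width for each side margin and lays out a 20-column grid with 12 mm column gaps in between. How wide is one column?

Margins: 5% × 420 = 21 mm each, so content = 420 − 42 = 378 mm.
378 − 19·12 = 150; ÷20 gives c = 7.5 mm.

7.5 mm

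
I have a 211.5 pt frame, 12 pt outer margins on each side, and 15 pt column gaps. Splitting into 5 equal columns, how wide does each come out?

25.5 pt

Take off 24 pt of margins, leaving 187.5 pt.
Subtracting 4 column gaps of 15 leaves 127.5 for 5 columns, so c = 25.5 pt.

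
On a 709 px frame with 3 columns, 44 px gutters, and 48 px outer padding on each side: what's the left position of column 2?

Subtract both margins: 709 − 2·48 = 613 px.
3 columns + 2 gutters: 3c + 2·44 = 613.
3c = 613 − 88 = 525, so c = 175 px.
Column 2 starts at margin + 1·(column + gutter) = 48 + 1·219 = 267 px.

267 px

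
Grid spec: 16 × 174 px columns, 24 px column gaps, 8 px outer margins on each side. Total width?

Canvas = 2·8 + 16·174 + 15·24 = 16 + 2784 + 360 = 3160 px.

3160 px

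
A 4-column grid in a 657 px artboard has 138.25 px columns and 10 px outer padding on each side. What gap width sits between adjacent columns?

Inside the margins: 657 − 20 = 637 px.
4·138.25 + 3g = 637 → 3g = 84 → g = 28 px.

28 px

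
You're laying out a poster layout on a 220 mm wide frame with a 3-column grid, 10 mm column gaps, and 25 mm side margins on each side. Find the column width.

Inside the margins: 220 − 50 = 170 mm.
3 columns + 2 column gaps: 3c + 2·10 = 170.
3c = 170 − 20 = 150, so c = 50 mm.

50 mm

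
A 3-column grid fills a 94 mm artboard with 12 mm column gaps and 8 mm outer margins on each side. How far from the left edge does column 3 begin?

68 mm

Take off 16 mm of margins, leaving 78 mm.
3c + 2·12 = 78 → 3c = 54 → c = 18 mm.
Each column+gutter stride is 30 mm; 2 of them past the 8 mm margin is 8 + 60 = 68 mm.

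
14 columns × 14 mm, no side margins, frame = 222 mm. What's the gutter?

2 mm

14 columns take 14·14 = 196 mm; remaining 26 splits into 13 gutters.
g = 26 / 13 = 2 mm.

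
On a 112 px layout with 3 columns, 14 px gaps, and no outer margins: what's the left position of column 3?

3 columns + 2 gaps: 3c + 2·14 = 112.
3c = 112 − 28 = 84, so c = 28 px.
Each column+gutter stride is 42 px; with no margin, 2 of them is 84 px.

84 px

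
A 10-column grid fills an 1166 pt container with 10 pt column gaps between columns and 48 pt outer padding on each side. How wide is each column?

98 pt

Inside the margins: 1166 − 96 = 1070 pt.
Subtracting 9 column gaps of 10 leaves 980 for 10 columns, so c = 98 pt.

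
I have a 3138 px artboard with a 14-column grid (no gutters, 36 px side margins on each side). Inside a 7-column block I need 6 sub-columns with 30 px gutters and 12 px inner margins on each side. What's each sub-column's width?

226.5 px

Outer content = 3138 − 2·36 = 3066 px.
14c = 3066 → c = 219 px.
With no gutters, 7 columns span 7·219 = 1533 px.
Inner content = 1533 − 2·12 = 1509 px.
1509 − 5·30 = 1359; ÷6 gives d = 226.5 px.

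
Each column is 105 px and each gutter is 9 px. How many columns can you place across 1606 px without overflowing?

14 columns

k columns need k·105 + (k−1)·9 = k·114 − 9.
k·114 − 9 ≤ 1606 → k ≤ 1615 / 114 ≈ 14.17, so k = 14.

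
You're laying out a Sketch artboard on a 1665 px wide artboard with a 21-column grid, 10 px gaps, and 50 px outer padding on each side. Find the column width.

Subtract both margins: 1665 − 2·50 = 1565 px.
Subtracting 20 gaps of 10 leaves 1365 for 21 columns, so c = 65 px.

65 px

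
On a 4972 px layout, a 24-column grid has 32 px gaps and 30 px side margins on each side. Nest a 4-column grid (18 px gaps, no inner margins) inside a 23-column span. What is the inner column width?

1163 px

Inside the margins: 4972 − 60 = 4912 px.
24c + 23·32 = 4912 → 24c = 4176 → c = 174 px.
23-column span = 23·174 + 22·32 = 4706 px.
4 columns + 3 gaps: 4d + 3·18 = 4706.
4d = 4706 − 54 = 4652, so d = 1163 px.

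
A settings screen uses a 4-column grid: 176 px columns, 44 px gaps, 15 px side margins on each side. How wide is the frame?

Total width: 2·15 + 4·176 + 3·44 = 866 px.

866 px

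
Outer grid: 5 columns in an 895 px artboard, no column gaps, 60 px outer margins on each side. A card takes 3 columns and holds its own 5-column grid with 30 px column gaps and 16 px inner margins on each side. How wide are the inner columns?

Subtract both margins: 895 − 2·60 = 775 px.
775 / 5 = 155 px per column.
With no column gaps, 3 columns span 3·155 = 465 px.
Inner content = 465 − 2·16 = 433 px.
Subtracting 4 column gaps of 30 leaves 313 for 5 columns, so d = 62.6 px.

62.6 px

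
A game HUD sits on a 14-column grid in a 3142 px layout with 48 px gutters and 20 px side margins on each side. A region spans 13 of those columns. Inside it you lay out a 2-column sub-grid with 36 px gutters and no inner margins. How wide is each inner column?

1420.5 px

Take off 40 px of margins, leaving 3102 px.
3102 − 13·48 = 2478; ÷14 gives c = 177 px.
13-column span = 13·177 + 12·48 = 2877 px.
2d + 1·36 = 2877 → 2d = 2841 → d = 1420.5 px.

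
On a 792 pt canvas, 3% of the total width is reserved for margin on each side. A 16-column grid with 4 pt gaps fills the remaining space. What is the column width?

42.78 pt

Each margin = 3% of 792 = 23.76 pt; content = 792 − 2·23.76 = 744.48 pt.
744.48 − 15·4 = 684.48; ÷16 gives c = 42.78 pt.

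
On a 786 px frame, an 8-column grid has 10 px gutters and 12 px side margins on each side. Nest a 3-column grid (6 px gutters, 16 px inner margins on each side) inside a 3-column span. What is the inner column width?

Subtract both margins: 786 − 2·12 = 762 px.
762 − 7·10 = 692; ÷8 gives c = 86.5 px.
3-column span = 3·86.5 + 2·10 = 279.5 px.
Inner content = 279.5 − 2·16 = 247.5 px.
3 columns + 2 gutters: 3d + 2·6 = 247.5.
3d = 247.5 − 12 = 235.5, so d = 78.5 px.

78.5 px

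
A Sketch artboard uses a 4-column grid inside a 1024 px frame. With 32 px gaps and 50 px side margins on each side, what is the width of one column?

207 px

Inside the margins: 1024 − 100 = 924 px.
4 columns + 3 gaps: 4c + 3·32 = 924.
4c = 924 − 96 = 828, so c = 207 px.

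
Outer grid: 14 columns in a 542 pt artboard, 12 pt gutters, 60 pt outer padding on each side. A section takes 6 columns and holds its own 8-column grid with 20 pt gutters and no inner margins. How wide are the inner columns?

Take off 120 pt of margins, leaving 422 pt.
422 − 13·12 = 266; ÷14 gives c = 19 pt.
Span of 6: 6·19 + 5·12 = 114 + 60 = 174 pt.
8d + 7·20 = 174 → 8d = 34 → d = 4.25 pt.

4.25 pt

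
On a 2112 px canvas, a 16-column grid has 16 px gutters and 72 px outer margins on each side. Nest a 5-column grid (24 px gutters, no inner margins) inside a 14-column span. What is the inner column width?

Take off 144 px of margins, leaving 1968 px.
16c + 15·16 = 1968 → 16c = 1728 → c = 108 px.
Span of 14: 14·108 + 13·16 = 1512 + 208 = 1720 px.
1720 − 4·24 = 1624; ÷5 gives d = 324.8 px.

324.8 px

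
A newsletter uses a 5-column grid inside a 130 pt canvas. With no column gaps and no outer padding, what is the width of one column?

26 pt

5c = 130 → c = 26 pt.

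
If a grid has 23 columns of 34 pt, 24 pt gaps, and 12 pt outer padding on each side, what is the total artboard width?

Adding margins, columns and gutters: 24 + 782 + 528 = 1334 pt.

1334 pt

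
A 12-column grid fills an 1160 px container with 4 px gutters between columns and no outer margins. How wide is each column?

93 px

1160 − 11·4 = 1116; ÷12 gives c = 93 px.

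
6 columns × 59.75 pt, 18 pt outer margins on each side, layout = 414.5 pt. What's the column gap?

4 pt

Subtract both margins: 414.5 − 2·18 = 378.5 pt.
Columns use 358.5 pt, leaving 20 pt across 5 column gaps = 4 pt each.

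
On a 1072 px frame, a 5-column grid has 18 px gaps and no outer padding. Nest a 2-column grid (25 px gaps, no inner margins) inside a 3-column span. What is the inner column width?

305.5 px

Subtracting 4 gaps of 18 leaves 1000 for 5 columns, so c = 200 px.
3-column span = 3·200 + 2·18 = 636 px.
636 − 1·25 = 611; ÷2 gives d = 305.5 px.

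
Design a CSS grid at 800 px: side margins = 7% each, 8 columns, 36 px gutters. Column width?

54.5 px

Margins: 7% × 800 = 56 px each, so content = 800 − 112 = 688 px.
688 − 7·36 = 436; ÷8 gives c = 54.5 px.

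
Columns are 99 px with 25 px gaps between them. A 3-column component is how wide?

Span of 3: 3·99 + 2·25 = 297 + 50 = 347 px.

347 px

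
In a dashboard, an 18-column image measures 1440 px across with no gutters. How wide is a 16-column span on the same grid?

1440 / 18 = 80 px per column.
With no gutters, 16 columns span 16·80 = 1280 px.

1280 px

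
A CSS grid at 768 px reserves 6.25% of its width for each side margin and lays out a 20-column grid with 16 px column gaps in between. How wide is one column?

18.4 px

Each margin = 6.25% of 768 = 48 px; content = 768 − 2·48 = 672 px.
Subtracting 19 column gaps of 16 leaves 368 for 20 columns, so c = 18.4 px.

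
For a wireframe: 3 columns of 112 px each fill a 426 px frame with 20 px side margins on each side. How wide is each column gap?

25 px

Subtract both margins: 426 − 2·20 = 386 px.
3 columns take 3·112 = 336 px; remaining 50 splits into 2 column gaps.
g = 50 / 2 = 25 px.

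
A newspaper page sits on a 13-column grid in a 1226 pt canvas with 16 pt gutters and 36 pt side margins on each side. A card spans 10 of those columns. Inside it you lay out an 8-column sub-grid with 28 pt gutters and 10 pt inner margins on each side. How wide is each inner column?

83.5 pt

Inside the margins: 1226 − 72 = 1154 pt.
1154 − 12·16 = 962; ÷13 gives c = 74 pt.
10 columns plus 9 gutters: 740 + 144 = 884 pt.
Inner content = 884 − 2·10 = 864 pt.
Subtracting 7 gutters of 28 leaves 668 for 8 columns, so d = 83.5 pt.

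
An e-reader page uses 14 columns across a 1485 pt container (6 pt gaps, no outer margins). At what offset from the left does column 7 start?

14c + 13·6 = 1485 → 14c = 1407 → c = 100.5 pt.
No margin, so column 7 starts at 6·(column + gutter) = 6·106.5 = 639 pt.

639 pt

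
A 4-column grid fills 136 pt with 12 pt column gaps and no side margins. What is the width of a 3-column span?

136 − 3·12 = 100; ÷4 gives c = 25 pt.
3 columns plus 2 column gaps: 75 + 24 = 99 pt.

99 pt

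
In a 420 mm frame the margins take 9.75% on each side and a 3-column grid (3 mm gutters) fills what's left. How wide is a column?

420 × (1 − 2·9.75%) = 420 × 80.5% = 338.1 mm for the columns.
3c + 2·3 = 338.1 → 3c = 332.1 → c = 110.7 mm.

110.7 mm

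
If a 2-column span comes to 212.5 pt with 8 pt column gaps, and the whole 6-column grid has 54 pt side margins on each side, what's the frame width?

761.5 pt

2 columns + 1 column gap: 2c + 1·8 = 212.5.
2c = 212.5 − 8 = 204.5, so c = 102.25 pt.
Adding margins, columns and gutters: 108 + 613.5 + 40 = 761.5 pt.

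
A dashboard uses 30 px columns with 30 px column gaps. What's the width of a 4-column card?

Span of 4: 4·30 + 3·30 = 120 + 90 = 210 px.

210 px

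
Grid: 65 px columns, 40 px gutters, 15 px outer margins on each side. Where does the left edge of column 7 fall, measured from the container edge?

Before column 7: the margin + 6 columns + 6 gutters.
Offset = 15 + 6·(65 + 40) = 15 + 630 = 645 px.

645 px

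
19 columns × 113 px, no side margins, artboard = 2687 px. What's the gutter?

19 columns take 19·113 = 2147 px; remaining 540 splits into 18 gutters.
g = 540 / 18 = 30 px.

30 px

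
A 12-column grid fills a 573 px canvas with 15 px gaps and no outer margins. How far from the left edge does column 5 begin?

573 − 11·15 = 408; ÷12 gives c = 34 px.
Each column+gutter stride is 49 px; with no margin, 4 of them is 196 px.

196 px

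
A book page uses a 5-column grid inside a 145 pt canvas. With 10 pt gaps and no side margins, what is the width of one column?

Subtracting 4 gaps of 10 leaves 105 for 5 columns, so c = 21 pt.

21 pt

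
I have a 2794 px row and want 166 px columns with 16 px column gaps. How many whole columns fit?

15 columns

15 columns: 15·166 + 14·16 = 2714 px ≤ 2794.
16 columns: 2896 px > 2794. So 15.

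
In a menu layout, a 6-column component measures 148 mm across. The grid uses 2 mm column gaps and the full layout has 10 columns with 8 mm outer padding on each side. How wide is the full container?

264 mm

Subtracting 5 column gaps of 2 leaves 138 for 6 columns, so c = 23 mm.
Total width: 2·8 + 10·23 + 9·2 = 264 mm.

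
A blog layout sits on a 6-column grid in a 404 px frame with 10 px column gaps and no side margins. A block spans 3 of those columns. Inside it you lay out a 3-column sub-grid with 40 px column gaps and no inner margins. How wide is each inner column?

6c + 5·10 = 404 → 6c = 354 → c = 59 px.
3-column span = 3·59 + 2·10 = 197 px.
Subtracting 2 column gaps of 40 leaves 117 for 3 columns, so d = 39 px.

39 px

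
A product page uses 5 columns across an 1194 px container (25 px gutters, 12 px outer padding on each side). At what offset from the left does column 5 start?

Take off 24 px of margins, leaving 1170 px.
1170 − 4·25 = 1070; ÷5 gives c = 214 px.
Each column+gutter stride is 239 px; 4 of them past the 12 px margin is 12 + 956 = 968 px.

968 px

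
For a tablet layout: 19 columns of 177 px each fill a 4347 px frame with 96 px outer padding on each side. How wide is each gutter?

Inside the margins: 4347 − 192 = 4155 px.
Columns use 3363 px, leaving 792 px across 18 gutters = 44 px each.

44 px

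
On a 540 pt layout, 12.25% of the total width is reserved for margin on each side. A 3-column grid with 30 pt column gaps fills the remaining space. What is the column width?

115.9 pt

Each margin = 12.25% of 540 = 66.15 pt; content = 540 − 2·66.15 = 407.7 pt.
Subtracting 2 column gaps of 30 leaves 347.7 for 3 columns, so c = 115.9 pt.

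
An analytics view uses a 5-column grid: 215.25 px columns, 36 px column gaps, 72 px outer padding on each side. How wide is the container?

Container = 2·72 + 5·215.25 + 4·36 = 144 + 1076.25 + 144 = 1364.25 px.

1364.25 px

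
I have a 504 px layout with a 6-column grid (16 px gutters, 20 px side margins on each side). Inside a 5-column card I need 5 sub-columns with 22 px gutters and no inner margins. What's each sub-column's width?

Outer content = 504 − 2·20 = 464 px.
6 columns + 5 gutters: 6c + 5·16 = 464.
6c = 464 − 80 = 384, so c = 64 px.
Span of 5: 5·64 + 4·16 = 320 + 64 = 384 px.
5d + 4·22 = 384 → 5d = 296 → d = 59.2 px.

59.2 px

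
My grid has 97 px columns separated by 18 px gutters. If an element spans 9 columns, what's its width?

9 columns plus 8 gutters: 873 + 144 = 1017 px.

1017 px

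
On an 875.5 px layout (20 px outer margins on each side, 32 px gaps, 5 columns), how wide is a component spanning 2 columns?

315 px

Subtract both margins: 875.5 − 2·20 = 835.5 px.
5c + 4·32 = 835.5 → 5c = 707.5 → c = 141.5 px.
Span of 2: 2·141.5 + 1·32 = 283 + 32 = 315 px.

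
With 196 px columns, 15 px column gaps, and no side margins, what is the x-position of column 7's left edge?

Each column+gutter stride is 211 px; with no margin, 6 of them is 1266 px.

1266 px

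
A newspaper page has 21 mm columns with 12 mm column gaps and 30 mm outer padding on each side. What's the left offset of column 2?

Column 2 starts at margin + 1·(column + gutter) = 30 + 1·33 = 63 mm.

63 mm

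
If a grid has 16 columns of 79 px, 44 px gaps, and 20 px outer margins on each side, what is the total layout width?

Total width: 2·20 + 16·79 + 15·44 = 1964 px.

1964 px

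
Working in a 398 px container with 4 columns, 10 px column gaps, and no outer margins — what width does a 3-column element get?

296 px

4c + 3·10 = 398 → 4c = 368 → c = 92 px.
3 columns plus 2 column gaps: 276 + 20 = 296 px.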